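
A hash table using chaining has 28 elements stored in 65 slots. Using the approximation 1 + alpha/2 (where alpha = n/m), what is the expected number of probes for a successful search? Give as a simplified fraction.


Load factor alpha = n/m = 28/65
Expected probes = 1 + alpha/2 = 1 + 28/(2*65)
= 1 + 28/130
= 130/130 + 28/130
= 158/130
Simplify: 79/65


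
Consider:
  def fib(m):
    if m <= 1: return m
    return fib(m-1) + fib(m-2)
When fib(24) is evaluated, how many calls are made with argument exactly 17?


Let N(m) = number of times fib(m) is called while evaluating fib(24).
N(24) = 1 (the initial call).
N(23) = 1 (only fib(24) calls it).
For 1 <= m <= 22: fib(m) is called by fib(m+1) and fib(m+2), so
  N(m) = N(m+1) + N(m+2).
fib(0) is called only by fib(2), so N(0) = N(2).
Walk down from m=24:
  N(24)=1, N(23)=1, N(22)=2, N(21)=3, N(20)=5, N(19)=8, N(18)=13, N(17)=21
N(17) = 21


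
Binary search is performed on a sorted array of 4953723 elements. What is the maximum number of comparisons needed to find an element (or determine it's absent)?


Binary search halves the search space each comparison:
  Step 1: search space = 4953723 -> 2476861
  Step 2: search space = 2476861 -> 1238430
  Step 3: search space = 1238430 -> 619215
  Step 4: search space = 619215 -> 309607
  Step 5: search space = 309607 -> 154803
  Step 6: search space = 154803 -> 77401
  Step 7: search space = 77401 -> 38700
  Step 8: search space = 38700 -> 19350
  Step 9: search space = 19350 -> 9675
  Step 10: search space = 9675 -> 4837
  Step 11: search space = 4837 -> 2418
  Step 12: search space = 2418 -> 1209
  Step 13: search space = 1209 -> 604
  Step 14: search space = 604 -> 302
  Step 15: search space = 302 -> 151
  Step 16: search space = 151 -> 75
  Step 17: search space = 75 -> 37
  Step 18: search space = 37 -> 18
  Step 19: search space = 18 -> 9
  Step 20: search space = 9 -> 4
  Step 21: search space = 4 -> 2
  Step 22: search space = 2 -> 1
  Step 23: search space = 1 (final check)
Maximum comparisons = floor(log2(4953723)) + 1 = 22 + 1 = 23


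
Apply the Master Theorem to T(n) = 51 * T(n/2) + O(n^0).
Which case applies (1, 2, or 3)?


The Master Theorem: T(n) = a*T(n/b) + O(n^c)
  a = 51, b = 2, c = 0
log_b(a) = log_2(51) ~ 5.672
Compare b^c with a: 2^0 = 1 < 51, so c < log_b(a).
Since c < log_b(a), Case 1 applies.
T(n) = O(n^(log_2 51)) ~ O(n^5.672)
Master Theorem case = 1


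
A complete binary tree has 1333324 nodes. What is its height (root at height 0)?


In a complete binary tree, level k holds nodes 2^k .. 2^(k+1)-1 (1-indexed).
Height = floor(log2(n)) = floor(log2(1333324)) = 20
Check: 2^20 = 1048576 <= 1333324 < 2097152 = 2^21


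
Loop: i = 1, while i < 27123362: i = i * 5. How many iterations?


i multiplies by 5 each step:
i = 1 -> 5 -> 25 -> 125 -> 625 -> 3125 -> 15625 -> 78125 -> 390625 -> 1953125 -> 9765625 -> 48828125 (stop)
Iterations = ceil(log_5(27123362)) = 11


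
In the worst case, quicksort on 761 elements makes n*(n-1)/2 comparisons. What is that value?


Sum of comparisons per partition:
760 + 759 + ... + 1 + 0
= 761 * (761 - 1) / 2
= 761 * 760 / 2
= 289180


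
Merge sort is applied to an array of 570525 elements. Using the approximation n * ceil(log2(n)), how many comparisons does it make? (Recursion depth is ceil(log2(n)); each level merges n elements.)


Merge sort divides the array into halves recursively.
Number of levels = ceil(log2(570525)) = 20
At each level, approximately n = 570525 comparisons are needed for merging.
Total comparisons ~ n * ceil(log2(n)) = 570525 * 20 = 11410500


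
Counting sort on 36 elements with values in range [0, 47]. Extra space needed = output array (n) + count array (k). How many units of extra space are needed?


Output array size: 36 (to store sorted result)
Count array size: 48 (one slot per possible value, range 0 to 47)
Total extra space = 36 + 48 = 84


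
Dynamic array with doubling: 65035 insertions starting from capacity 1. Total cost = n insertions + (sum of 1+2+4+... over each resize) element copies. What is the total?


n = 65035
Insertion costs: 65035
Resizes copy 1, 2, 4, ... up to the largest power of 2 that is <= n-1 = 65034, i.e. 32768.
Copy costs = 1 + 2 + 4 + 8 + 16 + 32 + 64 + 128 + 256 + 512 + 1024 + 2048 + 4096 + 8192 + 16384 + 32768 = 65535
Total = 65035 + 65535 = 130570


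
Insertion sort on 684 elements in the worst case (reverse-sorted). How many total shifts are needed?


In the worst case (reverse-sorted), each element shifts past all previous:
  Element 1: 1 shifts
  Element 2: 2 shifts
  Element 3: 3 shifts
  Element 4: 4 shifts
  Element 5: 5 shifts
  ...
  Element 683: 683 shifts
Total = 1 + 2 + ... + 683
= 684*(684-1)/2 = 233586


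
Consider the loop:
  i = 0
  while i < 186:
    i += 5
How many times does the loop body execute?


Starting at i = 0, each iteration adds 5.
Iterations until i >= 186:
  Iteration 1: i = 0 -> i = 5
  Iteration 2: i = 5 -> i = 10
  Iteration 3: i = 10 -> i = 15
  Iteration 4: i = 15 -> i = 20
  Iteration 5: i = 20 -> i = 25
  Iteration 6: i = 25 -> i = 30
  Iteration 7: i = 30 -> i = 35
  Iteration 8: i = 35 -> i = 40
  ... continuing ...
Total iterations = ceil(186/5) = 38


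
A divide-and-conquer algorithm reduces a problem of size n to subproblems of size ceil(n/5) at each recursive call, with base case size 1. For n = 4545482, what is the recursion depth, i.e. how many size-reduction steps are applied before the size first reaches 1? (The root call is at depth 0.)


Each step divides the size by 5 (rounding up); after k steps the size is ceil(n/5^k), which equals 1 exactly when 5^k >= n.
So the depth is the smallest k with 5^k >= 4545482, i.e. ceil(log_5(4545482)).
5^9 = 1953125 < 4545482 <= 9765625 = 5^10
Recursion depth = 10


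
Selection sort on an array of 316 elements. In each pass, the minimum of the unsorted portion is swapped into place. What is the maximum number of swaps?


Selection sort performs one swap per pass:
  Pass 1: find min in positions 0 to 315, swap with position 0
  Pass 2: find min in positions 1 to 315, swap with position 1
  Pass 3: find min in positions 2 to 315, swap with position 2
  Pass 4: find min in positions 3 to 315, swap with position 3
  Pass 5: find min in positions 4 to 315, swap with position 4
  ... (310 more passes)
Total passes (and swaps) = n - 1 = 316 - 1 = 315


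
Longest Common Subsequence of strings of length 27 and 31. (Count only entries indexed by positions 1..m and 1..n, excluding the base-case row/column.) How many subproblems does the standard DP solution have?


DP table indexed by positions in both strings.
First string: 27 positions
Second string: 31 positions
Total = 27 * 31 = 837


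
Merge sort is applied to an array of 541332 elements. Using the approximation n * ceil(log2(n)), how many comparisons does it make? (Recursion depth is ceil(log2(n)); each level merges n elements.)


Merge sort divides the array into halves recursively.
Number of levels = ceil(log2(541332)) = 20
At each level, approximately n = 541332 comparisons are needed for merging.
Total comparisons ~ n * ceil(log2(n)) = 541332 * 20 = 10826640


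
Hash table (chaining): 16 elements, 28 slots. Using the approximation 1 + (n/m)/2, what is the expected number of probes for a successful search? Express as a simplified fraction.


Computing expected probes:
alpha = 16/28
= 1 + alpha/2
= 1 + 16/(2*28)
= (2*28 + 16) / (2*28)
= 72/56 = 9/7


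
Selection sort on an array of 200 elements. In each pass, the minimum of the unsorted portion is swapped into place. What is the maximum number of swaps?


Selection sort performs one swap per pass:
  Pass 1: find min in positions 0 to 199, swap with position 0
  Pass 2: find min in positions 1 to 199, swap with position 1
  Pass 3: find min in positions 2 to 199, swap with position 2
  Pass 4: find min in positions 3 to 199, swap with position 3
  Pass 5: find min in positions 4 to 199, swap with position 4
  ... (194 more passes)
Total passes (and swaps) = n - 1 = 200 - 1 = 199


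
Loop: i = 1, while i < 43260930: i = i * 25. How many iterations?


i multiplies by 25 each step:
i = 1 -> 25 -> 625 -> 15625 -> 390625 -> 9765625 -> 244140625 (stop)
Iterations = ceil(log_25(43260930)) = 6


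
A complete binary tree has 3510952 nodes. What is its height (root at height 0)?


In a complete binary tree, level k holds nodes 2^k .. 2^(k+1)-1 (1-indexed).
Height = floor(log2(n)) = floor(log2(3510952)) = 21
Check: 2^21 = 2097152 <= 3510952 < 4194304 = 2^22


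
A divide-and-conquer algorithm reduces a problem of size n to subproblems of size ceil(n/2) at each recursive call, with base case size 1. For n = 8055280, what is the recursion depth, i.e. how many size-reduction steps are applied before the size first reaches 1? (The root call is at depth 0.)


Each step divides the size by 2 (rounding up); after k steps the size is ceil(n/2^k), which equals 1 exactly when 2^k >= n.
So the depth is the smallest k with 2^k >= 8055280, i.e. ceil(log_2(8055280)).
2^22 = 4194304 < 8055280 <= 8388608 = 2^23
Recursion depth = 23


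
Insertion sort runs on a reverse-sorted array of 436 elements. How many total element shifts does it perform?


Sum of shifts = 1 + 2 + 3 + ... + 435
= 436 * 435 / 2
= 189660 / 2
= 94830


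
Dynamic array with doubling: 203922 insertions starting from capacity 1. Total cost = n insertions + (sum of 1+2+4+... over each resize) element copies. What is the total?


n = 203922
Insertion costs: 203922
Resizes copy 1, 2, 4, ... up to the largest power of 2 that is <= n-1 = 203921, i.e. 131072.
Copy costs = 1 + 2 + 4 + 8 + 16 + 32 + 64 + 128 + 256 + 512 + 1024 + 2048 + 4096 + 8192 + 16384 + 32768 + 65536 + 131072 = 262143
Total = 203922 + 262143 = 466065


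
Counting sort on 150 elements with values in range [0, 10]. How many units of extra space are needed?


Output array size: 150 (to store sorted result)
Count array size: 11 (one slot per possible value, range 0 to 10)
Total extra space = 150 + 11 = 161


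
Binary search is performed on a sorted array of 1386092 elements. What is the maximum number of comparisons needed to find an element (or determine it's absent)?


Binary search halves the search space each comparison:
  Step 1: search space = 1386092 -> 693046
  Step 2: search space = 693046 -> 346523
  Step 3: search space = 346523 -> 173261
  Step 4: search space = 173261 -> 86630
  Step 5: search space = 86630 -> 43315
  Step 6: search space = 43315 -> 21657
  Step 7: search space = 21657 -> 10828
  Step 8: search space = 10828 -> 5414
  Step 9: search space = 5414 -> 2707
  Step 10: search space = 2707 -> 1353
  Step 11: search space = 1353 -> 676
  Step 12: search space = 676 -> 338
  Step 13: search space = 338 -> 169
  Step 14: search space = 169 -> 84
  Step 15: search space = 84 -> 42
  Step 16: search space = 42 -> 21
  Step 17: search space = 21 -> 10
  Step 18: search space = 10 -> 5
  Step 19: search space = 5 -> 2
  Step 20: search space = 2 -> 1
  Step 21: search space = 1 (final check)
Maximum comparisons = floor(log2(1386092)) + 1 = 20 + 1 = 21


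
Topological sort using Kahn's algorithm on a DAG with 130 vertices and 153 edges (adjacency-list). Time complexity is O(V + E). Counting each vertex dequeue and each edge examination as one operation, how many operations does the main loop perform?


Kahn's algorithm:
  1. Compute in-degrees: O(V + E)
  2. Process queue: each vertex dequeued once (O(V))
     each edge examined once (O(E))
Total = V + E = 130 + 153 = 283


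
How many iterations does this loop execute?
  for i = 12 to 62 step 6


The loop variable i takes values starting at 12 and increments by 6 each iteration.
Sequence: i = 12, 18, 24, 30, 36, 42, 48, 54, 60
The upper bound 62 is inclusive, so the count is floor((last - first) / step) + 1:
floor((62 - 12) / 6) + 1 = floor(50/6) + 1 = 8 + 1 = 9


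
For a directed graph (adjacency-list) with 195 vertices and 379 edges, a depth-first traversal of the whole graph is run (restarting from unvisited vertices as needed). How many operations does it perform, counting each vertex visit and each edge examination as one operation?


A full DFS traversal visits each vertex once and examines each edge once.
V = 195
E = 379
Sum = 195 + 379 = 574


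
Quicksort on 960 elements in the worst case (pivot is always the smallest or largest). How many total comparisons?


In the worst case, each partition step picks the worst pivot:
  Partition 1: 959 comparisons (n-1 elements to compare)
  Partition 2: 958 comparisons
  Partition 3: 957 comparisons
  Partition 4: 956 comparisons
  Partition 5: 955 comparisons
  ...
  Last partition: 0 comparisons
Total = (n-1) + (n-2) + ... + 1 + 0 = n*(n-1)/2
= 960*959/2 = 460320


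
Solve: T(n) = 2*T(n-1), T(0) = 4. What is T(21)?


Unrolling:
T(21) = 2*T(20) = 2^2*T(19) = ... = 2^21*T(0)
= 2^21 * 4
= 2097152 * 4 = 8388608


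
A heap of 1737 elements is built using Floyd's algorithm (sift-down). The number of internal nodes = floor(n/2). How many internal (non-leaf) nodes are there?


Leaf nodes occupy roughly half the array.
Sift-down is called for each internal node, starting from the last one.
Internal nodes = floor(n/2) = floor(1737/2) = 868


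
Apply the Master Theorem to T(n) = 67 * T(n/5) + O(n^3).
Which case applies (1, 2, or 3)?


The Master Theorem: T(n) = a*T(n/b) + O(n^c)
  a = 67, b = 5, c = 3
log_b(a) = log_5(67) ~ 2.613
Compare b^c with a: 5^3 = 125 > 67, so c > log_b(a).
Since c > log_b(a), Case 3 applies.
T(n) = O(n^3)
Master Theorem case = 3


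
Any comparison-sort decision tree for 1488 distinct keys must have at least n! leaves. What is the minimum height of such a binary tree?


A binary decision tree of height h has at most 2^h leaves and needs at least n! of them, so h >= ceil(log2(n!)).
1488! is far too large to multiply out, so use Stirling's series:
  ln(n!) ~ n ln n - n + (1/2) ln(2 pi n) + 1/(12n)  (error below 1/(360 n^3), negligible here)
  ln(1488) = 7.3051882
  n ln n = 1488 * 7.3051882 = 10870.1200
  (1/2) ln(2 pi * 1488) = (1/2) ln(9349.3797) = 4.5715
  1/(12*1488) = 0.0001
  ln(1488!) ~ 10870.1200 - 1488 + 4.5715 + 0.0001 = 9386.6916
Convert to base 2: log2(1488!) = 9386.6916 / ln 2 = 9386.6916 / 0.69314718 = 13542.1334
ceil(13542.1334) = 13543


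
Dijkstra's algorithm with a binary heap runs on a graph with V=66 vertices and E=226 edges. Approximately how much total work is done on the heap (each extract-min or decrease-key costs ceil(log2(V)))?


Dijkstra with a binary heap: each vertex is extracted once, each edge may relax once.
Each heap operation costs O(log V).
V + E = 66 + 226 = 292
ceil(log2(66)) = 7 (since 2^6 = 64 < 66 <= 128 = 2^7)
Total heap work = (V+E) * ceil(log2(V)) = 292 * 7 = 2044


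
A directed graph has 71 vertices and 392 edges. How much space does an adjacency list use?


Adjacency list: one list head per vertex + one entry per edge
Vertex heads: 71
Edge entries: 392
Total = 71 + 392 = 463


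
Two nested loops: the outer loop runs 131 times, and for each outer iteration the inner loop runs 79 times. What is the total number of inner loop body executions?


Outer loop: 131 iterations
Inner loop: 79 iterations per outer iteration
Total = 131 * 79 = 10349


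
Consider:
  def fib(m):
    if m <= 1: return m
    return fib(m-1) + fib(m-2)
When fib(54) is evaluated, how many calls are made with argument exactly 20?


Let N(m) = number of times fib(m) is called while evaluating fib(54).
N(54) = 1 (the initial call).
N(53) = 1 (only fib(54) calls it).
For 1 <= m <= 52: fib(m) is called by fib(m+1) and fib(m+2), so
  N(m) = N(m+1) + N(m+2).
fib(0) is called only by fib(2), so N(0) = N(2).
Walk down from m=54:
  N(54)=1, N(53)=1, N(52)=2, N(51)=3, N(50)=5, N(49)=8, N(48)=13, N(47)=21, N(46)=34, N(45)=55, N(44)=89, N(43)=144, N(42)=233, N(41)=377, N(40)=610, N(39)=987, N(38)=1597, N(37)=2584, N(36)=4181, N(35)=6765, N(34)=10946, N(33)=17711, N(32)=28657, N(31)=46368, N(30)=75025, N(29)=121393, N(28)=196418, N(27)=317811, N(26)=514229, N(25)=832040, N(24)=1346269, N(23)=2178309, N(22)=3524578, N(21)=5702887, N(20)=9227465
N(20) = 9227465


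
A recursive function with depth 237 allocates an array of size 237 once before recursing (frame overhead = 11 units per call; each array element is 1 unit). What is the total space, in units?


Array allocation: 237 units (allocated once)
Stack frames: 237 deep * 11 per frame = 2607 units
Total = 237 + 2607 = 2844


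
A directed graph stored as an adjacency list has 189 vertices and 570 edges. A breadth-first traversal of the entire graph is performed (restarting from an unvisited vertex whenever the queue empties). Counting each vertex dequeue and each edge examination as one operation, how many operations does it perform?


A full BFS traversal dequeues each vertex once and examines each edge once.
Vertex visits: 189
Edge visits: 570
V + E = 189 + 570 = 759


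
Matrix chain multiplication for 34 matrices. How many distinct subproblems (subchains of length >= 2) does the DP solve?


Subproblems are indexed by (i, j) where i < j.
Number of such pairs = n*(n-1)/2
= 34 * 33 / 2
= 561


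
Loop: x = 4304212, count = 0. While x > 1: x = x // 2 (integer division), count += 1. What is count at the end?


The variable x halves each step:
x = 4304212 -> 2152106 -> 1076053 -> 538026 -> 269013 -> 134506 -> 67253 -> 33626 -> 16813 -> 8406 -> 4203 -> 2101 -> 1050 -> 525 -> 262 -> 131 -> 65 -> 32 -> 16 -> 8 -> 4 -> 2 -> 1
Number of halvings = floor(log2(4304212)) = 22


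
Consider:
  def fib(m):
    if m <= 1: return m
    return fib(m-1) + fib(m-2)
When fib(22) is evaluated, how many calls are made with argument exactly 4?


Let N(m) = number of times fib(m) is called while evaluating fib(22).
N(22) = 1 (the initial call).
N(21) = 1 (only fib(22) calls it).
For 1 <= m <= 20: fib(m) is called by fib(m+1) and fib(m+2), so
  N(m) = N(m+1) + N(m+2).
fib(0) is called only by fib(2), so N(0) = N(2).
Walk down from m=22:
  N(22)=1, N(21)=1, N(20)=2, N(19)=3, N(18)=5, N(17)=8, N(16)=13, N(15)=21, N(14)=34, N(13)=55, N(12)=89, N(11)=144, N(10)=233, N(9)=377, N(8)=610, N(7)=987, N(6)=1597, N(5)=2584, N(4)=4181
N(4) = 4181


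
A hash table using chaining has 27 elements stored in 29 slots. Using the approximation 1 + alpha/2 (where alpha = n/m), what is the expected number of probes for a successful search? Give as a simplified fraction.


Load factor alpha = n/m = 27/29
Expected probes = 1 + alpha/2 = 1 + 27/(2*29)
= 1 + 27/58
= 58/58 + 27/58
= 85/58


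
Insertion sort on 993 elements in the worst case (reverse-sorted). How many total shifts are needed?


In the worst case (reverse-sorted), each element shifts past all previous:
  Element 1: 1 shifts
  Element 2: 2 shifts
  Element 3: 3 shifts
  Element 4: 4 shifts
  Element 5: 5 shifts
  ...
  Element 992: 992 shifts
Total = 1 + 2 + ... + 992
= 993*(993-1)/2 = 492528


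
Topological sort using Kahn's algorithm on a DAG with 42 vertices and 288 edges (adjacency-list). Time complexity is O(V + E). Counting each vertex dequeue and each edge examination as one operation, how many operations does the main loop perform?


Kahn's algorithm:
  1. Compute in-degrees: O(V + E)
  2. Process queue: each vertex dequeued once (O(V))
     each edge examined once (O(E))
Total = V + E = 42 + 288 = 330


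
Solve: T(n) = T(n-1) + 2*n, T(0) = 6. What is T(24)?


Expanding the recurrence:
T(24) = T(23) + 2*24
       = T(22) + 2*23 + 2*24
       ...
       = T(0) + 2*(1 + 2 + ... + 24)
       = 6 + 2 * 24*25/2
       = 6 + 2 * 300
       = 6 + 600 = 606


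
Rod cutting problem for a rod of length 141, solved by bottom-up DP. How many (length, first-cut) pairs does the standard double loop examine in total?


For each subproblem length i = 1..141, the inner loop considers i possible first cuts.
Total = 1 + 2 + ... + 141
= 141*(141+1)/2
= 141*142/2 = 10011


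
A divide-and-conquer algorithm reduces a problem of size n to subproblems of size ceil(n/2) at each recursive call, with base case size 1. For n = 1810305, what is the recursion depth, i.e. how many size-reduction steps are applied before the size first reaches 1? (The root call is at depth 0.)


Each step divides the size by 2 (rounding up); after k steps the size is ceil(n/2^k), which equals 1 exactly when 2^k >= n.
So the depth is the smallest k with 2^k >= 1810305, i.e. ceil(log_2(1810305)).
2^20 = 1048576 < 1810305 <= 2097152 = 2^21
Recursion depth = 21


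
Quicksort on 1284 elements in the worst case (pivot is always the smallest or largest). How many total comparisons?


In the worst case, each partition step picks the worst pivot:
  Partition 1: 1283 comparisons (n-1 elements to compare)
  Partition 2: 1282 comparisons
  Partition 3: 1281 comparisons
  Partition 4: 1280 comparisons
  Partition 5: 1279 comparisons
  ...
  Last partition: 0 comparisons
Total = (n-1) + (n-2) + ... + 1 + 0 = n*(n-1)/2
= 1284*1283/2 = 823686


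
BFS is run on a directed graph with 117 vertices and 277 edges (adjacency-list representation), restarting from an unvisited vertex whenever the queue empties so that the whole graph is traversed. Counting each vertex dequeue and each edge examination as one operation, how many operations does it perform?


A full BFS traversal dequeues each vertex exactly once and examines each directed edge exactly once.
V = 117 (vertex processing cost)
E = 277 (edge examination cost)
Total operations proportional to V + E = 117 + 277 = 394


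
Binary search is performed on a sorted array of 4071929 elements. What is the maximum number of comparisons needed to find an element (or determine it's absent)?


Binary search halves the search space each comparison:
  Step 1: search space = 4071929 -> 2035964
  Step 2: search space = 2035964 -> 1017982
  Step 3: search space = 1017982 -> 508991
  Step 4: search space = 508991 -> 254495
  Step 5: search space = 254495 -> 127247
  Step 6: search space = 127247 -> 63623
  Step 7: search space = 63623 -> 31811
  Step 8: search space = 31811 -> 15905
  Step 9: search space = 15905 -> 7952
  Step 10: search space = 7952 -> 3976
  Step 11: search space = 3976 -> 1988
  Step 12: search space = 1988 -> 994
  Step 13: search space = 994 -> 497
  Step 14: search space = 497 -> 248
  Step 15: search space = 248 -> 124
  Step 16: search space = 124 -> 62
  Step 17: search space = 62 -> 31
  Step 18: search space = 31 -> 15
  Step 19: search space = 15 -> 7
  Step 20: search space = 7 -> 3
  Step 21: search space = 3 -> 1
  Step 22: search space = 1 (final check)
Maximum comparisons = floor(log2(4071929)) + 1 = 21 + 1 = 22


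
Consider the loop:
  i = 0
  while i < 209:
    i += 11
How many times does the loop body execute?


Starting at i = 0, each iteration adds 11.
Iterations until i >= 209:
  Iteration 1: i = 0 -> i = 11
  Iteration 2: i = 11 -> i = 22
  Iteration 3: i = 22 -> i = 33
  Iteration 4: i = 33 -> i = 44
  Iteration 5: i = 44 -> i = 55
  Iteration 6: i = 55 -> i = 66
  Iteration 7: i = 66 -> i = 77
  Iteration 8: i = 77 -> i = 88
  ... continuing ...
Total iterations = ceil(209/11) = 19


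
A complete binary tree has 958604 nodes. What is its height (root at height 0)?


In a complete binary tree, level k holds nodes 2^k .. 2^(k+1)-1 (1-indexed).
Height = floor(log2(n)) = floor(log2(958604)) = 19
Check: 2^19 = 524288 <= 958604 < 1048576 = 2^20


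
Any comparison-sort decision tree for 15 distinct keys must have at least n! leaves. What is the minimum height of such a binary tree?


A binary decision tree of height h has at most 2^h leaves and needs at least n! of them, so h >= ceil(log2(n!)).
Compute 15! as a running product:
  x2 = 2, x3 = 6, x4 = 24, x5 = 120
  x6 = 720, x7 = 5040, x8 = 40320, x9 = 362880
  x10 = 3628800, x11 = 39916800, x12 = 479001600, x13 = 6227020800
  x14 = 87178291200, x15 = 1307674368000
15! = 1307674368000
Bracket between powers of 2:
  2^40 = 1099511627776 < 1307674368000 <= 2199023255552 = 2^41
So ceil(log2(15!)) = 41


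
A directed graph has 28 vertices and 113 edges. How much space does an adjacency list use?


Adjacency list: one list head per vertex + one entry per edge
Vertex heads: 28
Edge entries: 113
Total = 28 + 113 = 141


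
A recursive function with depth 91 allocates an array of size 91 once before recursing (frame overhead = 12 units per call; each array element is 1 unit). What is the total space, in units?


Array allocation: 91 units (allocated once)
Stack frames: 91 deep * 12 per frame = 1092 units
Total = 91 + 1092 = 1183


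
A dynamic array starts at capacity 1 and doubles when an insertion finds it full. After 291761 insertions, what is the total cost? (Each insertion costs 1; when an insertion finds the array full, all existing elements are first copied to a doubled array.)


Insertion cost: 291761 (one per element)
Resizes occur just before inserting elements 2, 3, 5, 9, ...
Elements copied at each resize: 1 + 2 + 4 + 8 + 16 + 32 + 64 + 128 + 256 + 512 + 1024 + 2048 + 4096 + 8192 + 16384 + 32768 + 65536 + 131072 + 262144
Sum of copies = 524287 (geometric series: 2^k - 1)
Total = 291761 + 524287 = 816048


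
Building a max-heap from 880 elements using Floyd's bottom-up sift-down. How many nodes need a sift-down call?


In a heap of 880 elements (0-indexed array):
  Last element index: 879
  Parent of last element: floor((879 - 1) / 2) = 439
  Internal nodes: indices 0 to 439
  Count = floor(880/2) = 440


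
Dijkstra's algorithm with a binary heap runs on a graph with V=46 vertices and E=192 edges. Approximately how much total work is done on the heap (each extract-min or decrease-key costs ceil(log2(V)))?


Dijkstra with a binary heap: each vertex is extracted once, each edge may relax once.
Each heap operation costs O(log V).
V + E = 46 + 192 = 238
ceil(log2(46)) = 6 (since 2^5 = 32 < 46 <= 64 = 2^6)
Total heap work = (V+E) * ceil(log2(V)) = 238 * 6 = 1428


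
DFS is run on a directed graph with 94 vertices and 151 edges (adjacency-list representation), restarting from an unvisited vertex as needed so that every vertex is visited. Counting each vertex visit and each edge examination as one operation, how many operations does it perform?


A full DFS traversal processes each vertex exactly once (push/pop on stack).
Each directed edge is examined once.
V = 94, E = 151
V + E = 245


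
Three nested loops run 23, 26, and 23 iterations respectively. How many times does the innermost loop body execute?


Loop 1 (outermost): 23 iterations
Loop 2 (middle): 26 iterations per outer
Loop 3 (innermost): 23 iterations per middle
Total = 23 * 26 * 23 = 13754


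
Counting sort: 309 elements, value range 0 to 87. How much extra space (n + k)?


n = 309 (output array)
k = 88 (count array for 88 distinct values)
Extra space = 309 + 88 = 397


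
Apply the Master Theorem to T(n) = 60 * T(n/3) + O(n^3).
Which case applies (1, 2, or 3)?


The Master Theorem: T(n) = a*T(n/b) + O(n^c)
  a = 60, b = 3, c = 3
log_b(a) = log_3(60) ~ 3.727
Compare b^c with a: 3^3 = 27 < 60, so c < log_b(a).
Since c < log_b(a), Case 1 applies.
T(n) = O(n^(log_3 60)) ~ O(n^3.727)
Master Theorem case = 1


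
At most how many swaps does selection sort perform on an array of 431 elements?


Each of the 430 passes places one element in its final position.
Pass 1: swap minimum into position 0
Pass 2: swap minimum of remaining into position 1
...
Pass 430: last two elements, one swap
Maximum swaps = 431 - 1 = 430


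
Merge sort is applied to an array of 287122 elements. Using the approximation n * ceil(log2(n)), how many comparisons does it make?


Merge sort divides the array into halves recursively.
Number of levels = ceil(log2(287122)) = 19
At each level, approximately n = 287122 comparisons are needed for merging.
Total comparisons ~ n * ceil(log2(n)) = 287122 * 19 = 5455318


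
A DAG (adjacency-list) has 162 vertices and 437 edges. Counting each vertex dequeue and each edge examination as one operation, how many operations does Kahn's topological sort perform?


V = 162 (vertex processing)
E = 437 (edge processing)
V + E = 162 + 437 = 599


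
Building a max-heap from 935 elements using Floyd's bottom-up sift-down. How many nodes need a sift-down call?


In a heap of 935 elements (0-indexed array):
  Last element index: 934
  Parent of last element: floor((934 - 1) / 2) = 466
  Internal nodes: indices 0 to 466
  Count = floor(935/2) = 467


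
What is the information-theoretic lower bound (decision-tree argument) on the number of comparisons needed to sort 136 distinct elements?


A binary decision tree of height h has at most 2^h leaves and needs at least n! of them, so h >= ceil(log2(n!)).
136! is far too large to multiply out, so use Stirling's series:
  ln(n!) ~ n ln n - n + (1/2) ln(2 pi n) + 1/(12n)  (error below 1/(360 n^3), negligible here)
  ln(136) = 4.9126549
  n ln n = 136 * 4.9126549 = 668.1211
  (1/2) ln(2 pi * 136) = (1/2) ln(854.5132) = 3.3753
  1/(12*136) = 0.0006
  ln(136!) ~ 668.1211 - 136 + 3.3753 + 0.0006 = 535.4970
Convert to base 2: log2(136!) = 535.4970 / ln 2 = 535.4970 / 0.69314718 = 772.5589
ceil(772.5589) = 773


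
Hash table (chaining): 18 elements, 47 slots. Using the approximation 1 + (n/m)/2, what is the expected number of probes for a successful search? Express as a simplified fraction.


Computing expected probes:
alpha = 18/47
= 1 + alpha/2
= 1 + 18/(2*47)
= (2*47 + 18) / (2*47)
= 112/94 = 56/47


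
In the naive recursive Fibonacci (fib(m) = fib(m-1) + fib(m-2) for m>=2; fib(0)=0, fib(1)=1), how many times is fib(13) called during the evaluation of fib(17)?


Let N(m) = number of times fib(m) is called while evaluating fib(17).
N(17) = 1 (the initial call).
N(16) = 1 (only fib(17) calls it).
For 1 <= m <= 15: fib(m) is called by fib(m+1) and fib(m+2), so
  N(m) = N(m+1) + N(m+2).
fib(0) is called only by fib(2), so N(0) = N(2).
Walk down from m=17:
  N(17)=1, N(16)=1, N(15)=2, N(14)=3, N(13)=5
N(13) = 5


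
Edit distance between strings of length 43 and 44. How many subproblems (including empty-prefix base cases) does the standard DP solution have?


The table includes base cases (empty prefixes).
Rows: (m+1) = 44
Columns: (n+1) = 45
Total = 44 * 45 = 1980


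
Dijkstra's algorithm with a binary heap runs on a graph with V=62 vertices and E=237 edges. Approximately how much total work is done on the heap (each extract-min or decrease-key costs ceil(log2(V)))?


Dijkstra with a binary heap: each vertex is extracted once, each edge may relax once.
Each heap operation costs O(log V).
V + E = 62 + 237 = 299
ceil(log2(62)) = 6 (since 2^5 = 32 < 62 <= 64 = 2^6)
Total heap work = (V+E) * ceil(log2(V)) = 299 * 6 = 1794


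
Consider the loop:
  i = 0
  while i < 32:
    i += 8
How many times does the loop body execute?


Starting at i = 0, each iteration adds 8.
Iterations until i >= 32:
  Iteration 1: i = 0 -> i = 8
  Iteration 2: i = 8 -> i = 16
  Iteration 3: i = 16 -> i = 24
  Iteration 4: i = 24 -> i = 32
Total iterations = ceil(32/8) = 4


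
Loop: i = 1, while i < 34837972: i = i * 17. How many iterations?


i multiplies by 17 each step:
i = 1 -> 17 -> 289 -> 4913 -> 83521 -> 1419857 -> 24137569 -> 410338673 (stop)
Iterations = ceil(log_17(34837972)) = 7


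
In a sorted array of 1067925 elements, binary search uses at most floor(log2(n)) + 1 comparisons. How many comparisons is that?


Halving sequence: 1067925 -> 533962 -> 266981 -> 133490 -> 66745 -> 33372 -> 16686 -> 8343 -> 4171 -> 2085 -> 1042 -> 521 -> 260 -> 130 -> 65 -> 32 -> 16 -> 8 -> 4 -> 2 -> 1
Number of halvings = 20
Max comparisons = 20 + 1 = 21


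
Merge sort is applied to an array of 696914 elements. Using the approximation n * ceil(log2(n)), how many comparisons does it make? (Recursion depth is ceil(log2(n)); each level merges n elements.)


Merge sort divides the array into halves recursively.
Number of levels = ceil(log2(696914)) = 20
At each level, approximately n = 696914 comparisons are needed for merging.
Total comparisons ~ n * ceil(log2(n)) = 696914 * 20 = 13938280


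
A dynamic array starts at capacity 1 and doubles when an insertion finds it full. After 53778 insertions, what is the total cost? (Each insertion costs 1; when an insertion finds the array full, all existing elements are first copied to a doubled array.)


Insertion cost: 53778 (one per element)
Resizes occur just before inserting elements 2, 3, 5, 9, ...
Elements copied at each resize: 1 + 2 + 4 + 8 + 16 + 32 + 64 + 128 + 256 + 512 + 1024 + 2048 + 4096 + 8192 + 16384 + 32768
Sum of copies = 65535 (geometric series: 2^k - 1)
Total = 53778 + 65535 = 119313


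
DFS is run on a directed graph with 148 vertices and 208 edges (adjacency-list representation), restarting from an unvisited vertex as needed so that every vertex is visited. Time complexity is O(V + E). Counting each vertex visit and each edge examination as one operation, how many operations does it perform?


A full DFS traversal processes each vertex exactly once (push/pop on stack).
Each directed edge is examined once.
V = 148, E = 208
V + E = 356


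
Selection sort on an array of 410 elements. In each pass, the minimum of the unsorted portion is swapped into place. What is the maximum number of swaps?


Selection sort performs one swap per pass:
  Pass 1: find min in positions 0 to 409, swap with position 0
  Pass 2: find min in positions 1 to 409, swap with position 1
  Pass 3: find min in positions 2 to 409, swap with position 2
  Pass 4: find min in positions 3 to 409, swap with position 3
  Pass 5: find min in positions 4 to 409, swap with position 4
  ... (404 more passes)
Total passes (and swaps) = n - 1 = 410 - 1 = 409


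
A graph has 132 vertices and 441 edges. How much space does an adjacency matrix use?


Adjacency matrix: V x V grid of entries
Space = V^2 = 132^2 = 132 * 132 = 17424


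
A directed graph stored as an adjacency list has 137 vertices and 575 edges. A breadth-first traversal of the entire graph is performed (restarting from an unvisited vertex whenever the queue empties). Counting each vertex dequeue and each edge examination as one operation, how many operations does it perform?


A full BFS traversal dequeues each vertex once and examines each edge once.
Vertex visits: 137
Edge visits: 575
V + E = 137 + 575 = 712


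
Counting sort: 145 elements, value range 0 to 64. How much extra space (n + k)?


n = 145 (output array)
k = 65 (count array for 65 distinct values)
Extra space = 145 + 65 = 210


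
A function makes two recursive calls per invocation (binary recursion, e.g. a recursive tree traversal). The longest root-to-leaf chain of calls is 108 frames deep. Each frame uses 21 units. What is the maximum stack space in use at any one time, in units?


Binary recursion: the two calls run one after the other, so only one root-to-leaf chain of frames is on the stack at a time.
Maximum depth (longest chain) = 108 frames
Each frame = 21 units
Max stack space = 108 * 21 = 2268


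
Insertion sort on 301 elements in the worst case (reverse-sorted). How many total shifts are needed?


In the worst case (reverse-sorted), each element shifts past all previous:
  Element 1: 1 shifts
  Element 2: 2 shifts
  Element 3: 3 shifts
  Element 4: 4 shifts
  Element 5: 5 shifts
  ...
  Element 300: 300 shifts
Total = 1 + 2 + ... + 300
= 301*(301-1)/2 = 45150


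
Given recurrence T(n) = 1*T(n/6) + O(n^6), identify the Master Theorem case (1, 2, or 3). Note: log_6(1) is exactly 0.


Master Theorem parameters: a=1, b=6, c=6
log_b(a) = 0
Compare b^c with a: 6^6 = 46656 > 1, so c > log_b(a).
Comparing c=6 vs log_b(a)=0:
6 > 0 => Case 3
Result: T(n) = O(n^6)
Master Theorem case = 3


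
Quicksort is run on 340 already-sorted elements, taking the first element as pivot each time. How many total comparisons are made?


Sum of comparisons per partition:
339 + 338 + ... + 1 + 0
= 340 * (340 - 1) / 2
= 340 * 339 / 2
= 57630


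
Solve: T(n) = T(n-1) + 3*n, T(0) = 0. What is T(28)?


Expanding the recurrence:
T(28) = T(27) + 3*28
       = T(26) + 3*27 + 3*28
       ...
       = T(0) + 3*(1 + 2 + ... + 28)
       = 0 + 3 * 28*29/2
       = 0 + 3 * 406
       = 0 + 1218 = 1218


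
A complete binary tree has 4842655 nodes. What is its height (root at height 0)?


In a complete binary tree, level k holds nodes 2^k .. 2^(k+1)-1 (1-indexed).
Height = floor(log2(n)) = floor(log2(4842655)) = 22
Check: 2^22 = 4194304 <= 4842655 < 8388608 = 2^23


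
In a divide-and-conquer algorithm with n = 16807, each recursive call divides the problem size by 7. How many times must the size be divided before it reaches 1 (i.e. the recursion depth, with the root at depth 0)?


Number of divisions = log_7(16807)
Sizes: 16807 -> 2401 -> 343 -> 49 -> 7 -> 1 (5 divisions)
Recursion depth = 5


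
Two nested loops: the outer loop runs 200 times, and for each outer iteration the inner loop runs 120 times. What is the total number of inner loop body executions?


Outer loop: 200 iterations
Inner loop: 120 iterations per outer iteration
Total = 200 * 120 = 24000


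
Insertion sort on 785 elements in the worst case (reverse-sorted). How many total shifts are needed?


In the worst case (reverse-sorted), each element shifts past all previous:
  Element 1: 1 shifts
  Element 2: 2 shifts
  Element 3: 3 shifts
  Element 4: 4 shifts
  Element 5: 5 shifts
  ...
  Element 784: 784 shifts
Total = 1 + 2 + ... + 784
= 785*(785-1)/2 = 307720


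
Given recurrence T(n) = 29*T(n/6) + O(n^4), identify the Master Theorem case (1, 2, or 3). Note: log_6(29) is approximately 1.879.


Master Theorem parameters: a=29, b=6, c=4
log_b(a) = 1.879
Compare b^c with a: 6^4 = 1296 > 29, so c > log_b(a).
Comparing c=4 vs log_b(a)=1.879:
4 > 1.879 => Case 3
Result: T(n) = O(n^4)
Master Theorem case = 3


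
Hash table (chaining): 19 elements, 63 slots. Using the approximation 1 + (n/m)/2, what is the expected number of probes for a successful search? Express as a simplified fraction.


Computing expected probes:
alpha = 19/63
= 1 + alpha/2
= 1 + 19/(2*63)
= (2*63 + 19) / (2*63)
= 145/126


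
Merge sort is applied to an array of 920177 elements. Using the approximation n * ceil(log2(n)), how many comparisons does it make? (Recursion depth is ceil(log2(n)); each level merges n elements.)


Merge sort divides the array into halves recursively.
Number of levels = ceil(log2(920177)) = 20
At each level, approximately n = 920177 comparisons are needed for merging.
Total comparisons ~ n * ceil(log2(n)) = 920177 * 20 = 18403540


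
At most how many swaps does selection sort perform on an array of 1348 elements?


Each of the 1347 passes places one element in its final position.
Pass 1: swap minimum into position 0
Pass 2: swap minimum of remaining into position 1
...
Pass 1347: last two elements, one swap
Maximum swaps = 1348 - 1 = 1347


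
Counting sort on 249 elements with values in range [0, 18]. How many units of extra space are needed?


Output array size: 249 (to store sorted result)
Count array size: 19 (one slot per possible value, range 0 to 18)
Total extra space = 249 + 19 = 268


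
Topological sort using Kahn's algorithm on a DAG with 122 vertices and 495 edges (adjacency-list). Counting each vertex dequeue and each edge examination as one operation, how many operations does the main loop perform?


Kahn's algorithm:
  1. Compute in-degrees: O(V + E)
  2. Process queue: each vertex dequeued once (O(V))
     each edge examined once (O(E))
Total = V + E = 122 + 495 = 617


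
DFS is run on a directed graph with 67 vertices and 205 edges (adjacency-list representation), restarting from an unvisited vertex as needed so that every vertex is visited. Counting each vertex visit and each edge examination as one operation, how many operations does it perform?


A full DFS traversal processes each vertex exactly once (push/pop on stack).
Each directed edge is examined once.
V = 67, E = 205
V + E = 272
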